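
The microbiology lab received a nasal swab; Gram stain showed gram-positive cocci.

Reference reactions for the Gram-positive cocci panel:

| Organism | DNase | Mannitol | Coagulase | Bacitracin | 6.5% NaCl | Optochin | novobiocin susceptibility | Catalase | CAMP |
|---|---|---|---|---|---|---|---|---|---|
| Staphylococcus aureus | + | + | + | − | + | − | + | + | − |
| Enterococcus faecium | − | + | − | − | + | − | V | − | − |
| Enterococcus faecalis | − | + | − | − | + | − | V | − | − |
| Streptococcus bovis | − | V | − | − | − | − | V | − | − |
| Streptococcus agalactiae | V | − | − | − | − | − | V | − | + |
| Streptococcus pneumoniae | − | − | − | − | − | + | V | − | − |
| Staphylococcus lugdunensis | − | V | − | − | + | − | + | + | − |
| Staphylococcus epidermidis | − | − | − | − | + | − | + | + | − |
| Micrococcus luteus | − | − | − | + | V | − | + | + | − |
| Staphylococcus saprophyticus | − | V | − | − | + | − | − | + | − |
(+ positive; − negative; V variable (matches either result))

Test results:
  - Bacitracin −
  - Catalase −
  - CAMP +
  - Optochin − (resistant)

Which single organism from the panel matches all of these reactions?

Streptococcus agalactiae

CAMP +: excludes 9 organisms — 1 left.
Optochin −: the one remaining candidate is consistent.
Catalase −: the one remaining candidate is consistent.
Bacitracin −: the one remaining candidate is consistent.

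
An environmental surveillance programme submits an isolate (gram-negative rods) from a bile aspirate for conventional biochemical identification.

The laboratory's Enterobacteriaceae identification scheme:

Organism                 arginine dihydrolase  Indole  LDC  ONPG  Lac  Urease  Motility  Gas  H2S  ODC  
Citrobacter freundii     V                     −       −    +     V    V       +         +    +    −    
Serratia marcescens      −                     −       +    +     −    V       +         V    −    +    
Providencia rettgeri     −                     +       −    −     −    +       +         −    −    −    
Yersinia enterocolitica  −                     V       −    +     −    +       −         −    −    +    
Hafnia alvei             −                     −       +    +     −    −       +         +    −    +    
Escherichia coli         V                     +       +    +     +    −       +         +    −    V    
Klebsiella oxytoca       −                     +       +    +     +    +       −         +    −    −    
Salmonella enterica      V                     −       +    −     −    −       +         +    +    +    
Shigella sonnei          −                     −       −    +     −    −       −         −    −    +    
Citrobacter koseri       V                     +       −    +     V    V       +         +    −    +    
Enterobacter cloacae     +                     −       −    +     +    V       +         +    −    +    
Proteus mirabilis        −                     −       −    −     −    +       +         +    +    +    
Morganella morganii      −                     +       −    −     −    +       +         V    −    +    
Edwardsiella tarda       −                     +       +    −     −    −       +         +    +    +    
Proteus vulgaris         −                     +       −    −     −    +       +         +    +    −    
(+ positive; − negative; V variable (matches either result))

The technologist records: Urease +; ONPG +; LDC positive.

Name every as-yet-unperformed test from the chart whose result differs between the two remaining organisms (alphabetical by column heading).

ONPG +: excludes 6 organisms — 9 left.
Urease +: excludes Hafnia alvei, Escherichia coli, Shigella sonnei — 6 left.
LDC +: excludes Citrobacter freundii, Yersinia enterocolitica, Citrobacter koseri, Enterobacter cloacae — 2 left.
Two candidates remain: Klebsiella oxytoca and Serratia marcescens.
  arginine dihydrolase: − vs − — same for both, does not separate.
  Indole: Klebsiella oxytoca +, Serratia marcescens − — discriminates.
  Lac: Klebsiella oxytoca +, Serratia marcescens − — discriminates.
  Motility: Klebsiella oxytoca −, Serratia marcescens + — discriminates.
  Gas: + vs V — variable for at least one, does not separate.
  H2S: − vs − — same for both, does not separate.
  ODC: Klebsiella oxytoca −, Serratia marcescens + — discriminates.

Indole, Lac, Motility, ODC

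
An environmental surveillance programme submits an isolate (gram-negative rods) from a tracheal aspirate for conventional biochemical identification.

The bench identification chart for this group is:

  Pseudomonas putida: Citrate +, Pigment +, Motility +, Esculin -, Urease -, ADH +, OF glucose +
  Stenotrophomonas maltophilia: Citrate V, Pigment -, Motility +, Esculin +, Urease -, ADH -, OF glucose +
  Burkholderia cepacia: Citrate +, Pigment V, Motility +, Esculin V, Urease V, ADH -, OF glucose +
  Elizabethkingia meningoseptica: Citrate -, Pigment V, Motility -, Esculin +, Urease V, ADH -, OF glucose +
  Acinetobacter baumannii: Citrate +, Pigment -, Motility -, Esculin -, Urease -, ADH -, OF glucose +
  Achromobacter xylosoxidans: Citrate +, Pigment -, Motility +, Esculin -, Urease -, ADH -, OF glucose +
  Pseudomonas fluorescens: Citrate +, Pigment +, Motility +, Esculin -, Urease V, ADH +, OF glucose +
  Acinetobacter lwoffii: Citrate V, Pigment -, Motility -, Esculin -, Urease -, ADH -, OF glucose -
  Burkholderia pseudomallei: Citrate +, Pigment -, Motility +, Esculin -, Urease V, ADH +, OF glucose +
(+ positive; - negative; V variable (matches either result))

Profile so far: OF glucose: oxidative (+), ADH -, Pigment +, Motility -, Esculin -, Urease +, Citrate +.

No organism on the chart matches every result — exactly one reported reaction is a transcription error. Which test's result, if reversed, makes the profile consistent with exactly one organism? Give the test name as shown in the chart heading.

Motility

As reported, no row in the chart matches all 7 reactions.
Reversing ADH → still no organism matches.
Reversing Motility (to +) → unique match: Burkholderia cepacia.
Reversing Urease → still no organism matches.
Reversing Esculin → still no organism matches.
Reversing Pigment → still no organism matches.
Reversing Citrate → still no organism matches.
Reversing OF glucose → still no organism matches.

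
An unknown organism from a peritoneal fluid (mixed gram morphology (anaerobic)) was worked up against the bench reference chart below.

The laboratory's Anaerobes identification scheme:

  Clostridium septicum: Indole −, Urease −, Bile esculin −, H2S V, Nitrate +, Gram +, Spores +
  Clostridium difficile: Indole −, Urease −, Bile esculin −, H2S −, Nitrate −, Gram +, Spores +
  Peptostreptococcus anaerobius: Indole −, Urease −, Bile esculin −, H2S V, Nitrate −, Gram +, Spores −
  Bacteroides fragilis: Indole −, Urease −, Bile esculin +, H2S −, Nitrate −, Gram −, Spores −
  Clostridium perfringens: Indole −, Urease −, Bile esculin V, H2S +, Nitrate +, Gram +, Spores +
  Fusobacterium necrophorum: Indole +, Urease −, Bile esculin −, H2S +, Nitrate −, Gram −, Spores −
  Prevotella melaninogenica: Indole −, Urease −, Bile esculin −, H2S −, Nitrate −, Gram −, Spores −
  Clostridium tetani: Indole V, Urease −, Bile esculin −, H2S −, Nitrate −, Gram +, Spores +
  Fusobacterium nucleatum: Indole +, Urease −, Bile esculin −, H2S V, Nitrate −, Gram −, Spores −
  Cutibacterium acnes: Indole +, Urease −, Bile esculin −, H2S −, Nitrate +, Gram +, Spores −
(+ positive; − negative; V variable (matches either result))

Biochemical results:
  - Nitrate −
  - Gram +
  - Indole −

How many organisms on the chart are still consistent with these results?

3

Gram +: excludes Bacteroides fragilis, Fusobacterium necrophorum, Prevotella melaninogenica, Fusobacterium nucleatum — 6 left.
Nitrate −: excludes Clostridium septicum, Clostridium perfringens, Cutibacterium acnes — 3 left.
Indole −: all 3 remaining candidates are consistent.
Still consistent: Clostridium difficile, Clostridium tetani, Peptostreptococcus anaerobius.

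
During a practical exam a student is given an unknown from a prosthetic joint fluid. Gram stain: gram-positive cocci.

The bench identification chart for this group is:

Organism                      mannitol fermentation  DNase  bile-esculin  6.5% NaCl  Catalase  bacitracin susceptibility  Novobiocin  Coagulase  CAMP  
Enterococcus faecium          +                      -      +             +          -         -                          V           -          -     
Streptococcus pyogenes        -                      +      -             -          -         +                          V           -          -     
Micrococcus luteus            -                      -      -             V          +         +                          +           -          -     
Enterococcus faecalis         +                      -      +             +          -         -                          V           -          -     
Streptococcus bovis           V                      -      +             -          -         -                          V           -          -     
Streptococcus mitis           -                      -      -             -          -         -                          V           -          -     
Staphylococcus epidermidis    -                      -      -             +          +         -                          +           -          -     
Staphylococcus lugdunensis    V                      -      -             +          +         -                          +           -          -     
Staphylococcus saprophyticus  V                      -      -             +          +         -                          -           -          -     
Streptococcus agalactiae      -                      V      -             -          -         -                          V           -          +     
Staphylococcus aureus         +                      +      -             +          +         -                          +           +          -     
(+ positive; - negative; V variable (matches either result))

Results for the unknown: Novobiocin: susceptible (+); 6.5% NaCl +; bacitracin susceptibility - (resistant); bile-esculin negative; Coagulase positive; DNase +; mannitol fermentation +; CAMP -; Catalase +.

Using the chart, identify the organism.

Staphylococcus aureus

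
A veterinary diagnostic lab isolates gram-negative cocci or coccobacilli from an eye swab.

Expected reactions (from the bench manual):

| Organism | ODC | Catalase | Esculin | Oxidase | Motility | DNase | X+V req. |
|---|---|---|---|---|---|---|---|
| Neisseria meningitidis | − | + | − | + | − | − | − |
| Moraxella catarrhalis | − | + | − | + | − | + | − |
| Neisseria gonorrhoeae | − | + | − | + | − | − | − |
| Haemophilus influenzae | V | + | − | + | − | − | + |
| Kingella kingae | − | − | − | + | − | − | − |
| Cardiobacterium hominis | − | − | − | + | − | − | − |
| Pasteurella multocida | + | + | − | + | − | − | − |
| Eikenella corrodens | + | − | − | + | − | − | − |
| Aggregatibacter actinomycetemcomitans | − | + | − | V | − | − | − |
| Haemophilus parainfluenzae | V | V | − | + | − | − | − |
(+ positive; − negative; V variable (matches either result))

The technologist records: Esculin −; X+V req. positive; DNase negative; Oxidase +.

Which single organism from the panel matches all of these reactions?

Haemophilus influenzae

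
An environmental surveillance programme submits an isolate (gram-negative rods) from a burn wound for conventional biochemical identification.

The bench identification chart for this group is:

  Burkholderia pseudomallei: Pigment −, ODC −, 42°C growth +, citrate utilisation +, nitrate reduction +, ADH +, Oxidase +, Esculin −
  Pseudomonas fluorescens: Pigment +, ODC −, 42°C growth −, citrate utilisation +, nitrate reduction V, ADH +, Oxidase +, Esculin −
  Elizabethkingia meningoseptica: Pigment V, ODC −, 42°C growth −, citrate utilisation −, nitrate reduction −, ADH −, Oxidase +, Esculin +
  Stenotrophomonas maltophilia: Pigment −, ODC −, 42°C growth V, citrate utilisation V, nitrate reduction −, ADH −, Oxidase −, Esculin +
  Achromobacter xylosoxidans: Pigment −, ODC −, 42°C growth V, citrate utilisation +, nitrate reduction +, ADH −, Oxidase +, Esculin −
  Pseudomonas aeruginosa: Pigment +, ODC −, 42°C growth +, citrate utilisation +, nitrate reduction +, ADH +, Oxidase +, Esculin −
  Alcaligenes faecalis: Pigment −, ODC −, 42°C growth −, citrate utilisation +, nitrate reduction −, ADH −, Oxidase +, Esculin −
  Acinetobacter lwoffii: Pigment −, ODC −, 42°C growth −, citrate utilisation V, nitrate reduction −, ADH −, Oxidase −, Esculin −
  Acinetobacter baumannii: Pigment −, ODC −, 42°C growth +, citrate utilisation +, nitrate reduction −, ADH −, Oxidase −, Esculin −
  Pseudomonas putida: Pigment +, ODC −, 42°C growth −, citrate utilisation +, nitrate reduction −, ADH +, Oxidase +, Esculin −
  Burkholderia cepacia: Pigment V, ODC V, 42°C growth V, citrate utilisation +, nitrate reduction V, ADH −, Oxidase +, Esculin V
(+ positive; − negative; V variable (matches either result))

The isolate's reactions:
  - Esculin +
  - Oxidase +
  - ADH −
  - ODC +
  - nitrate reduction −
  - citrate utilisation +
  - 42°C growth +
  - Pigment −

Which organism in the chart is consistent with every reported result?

Burkholderia cepacia

ODC +: excludes 10 organisms — 1 left.
Pigment −: the one remaining candidate is consistent.
nitrate reduction −: the one remaining candidate is consistent.
42°C growth +: the one remaining candidate is consistent.
citrate utilisation +: the one remaining candidate is consistent.
Esculin +: the one remaining candidate is consistent.
ADH −: the one remaining candidate is consistent.
Oxidase +: the one remaining candidate is consistent.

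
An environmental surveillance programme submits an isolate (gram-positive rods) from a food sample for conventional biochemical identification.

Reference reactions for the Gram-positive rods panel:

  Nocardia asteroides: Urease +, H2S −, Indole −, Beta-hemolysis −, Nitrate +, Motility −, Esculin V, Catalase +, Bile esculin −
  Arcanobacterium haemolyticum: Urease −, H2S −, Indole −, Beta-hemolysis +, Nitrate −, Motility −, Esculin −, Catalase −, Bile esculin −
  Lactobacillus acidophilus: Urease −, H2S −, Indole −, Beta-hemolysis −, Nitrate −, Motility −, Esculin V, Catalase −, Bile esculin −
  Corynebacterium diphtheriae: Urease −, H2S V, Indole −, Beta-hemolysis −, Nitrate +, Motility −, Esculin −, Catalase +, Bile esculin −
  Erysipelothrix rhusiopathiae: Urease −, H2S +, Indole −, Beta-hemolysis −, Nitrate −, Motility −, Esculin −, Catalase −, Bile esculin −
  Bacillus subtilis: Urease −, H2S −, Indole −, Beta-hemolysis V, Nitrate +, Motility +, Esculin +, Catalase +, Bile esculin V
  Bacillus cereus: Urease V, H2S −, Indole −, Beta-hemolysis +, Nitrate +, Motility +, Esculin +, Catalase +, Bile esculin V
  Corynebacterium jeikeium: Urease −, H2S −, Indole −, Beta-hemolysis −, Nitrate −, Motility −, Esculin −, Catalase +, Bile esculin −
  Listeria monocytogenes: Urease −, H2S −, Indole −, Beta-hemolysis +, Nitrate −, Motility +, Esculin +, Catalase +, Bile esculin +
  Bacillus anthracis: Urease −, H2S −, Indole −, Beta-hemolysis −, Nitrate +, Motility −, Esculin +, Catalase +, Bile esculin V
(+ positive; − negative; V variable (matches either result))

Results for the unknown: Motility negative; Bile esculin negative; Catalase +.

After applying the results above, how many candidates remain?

Motility −: excludes Bacillus subtilis, Bacillus cereus, Listeria monocytogenes — 7 left.
Bile esculin −: all 7 remaining candidates are consistent.
Catalase +: excludes Arcanobacterium haemolyticum, Lactobacillus acidophilus, Erysipelothrix rhusiopathiae — 4 left.
Still consistent: Bacillus anthracis, Corynebacterium diphtheriae, Corynebacterium jeikeium, Nocardia asteroides.

4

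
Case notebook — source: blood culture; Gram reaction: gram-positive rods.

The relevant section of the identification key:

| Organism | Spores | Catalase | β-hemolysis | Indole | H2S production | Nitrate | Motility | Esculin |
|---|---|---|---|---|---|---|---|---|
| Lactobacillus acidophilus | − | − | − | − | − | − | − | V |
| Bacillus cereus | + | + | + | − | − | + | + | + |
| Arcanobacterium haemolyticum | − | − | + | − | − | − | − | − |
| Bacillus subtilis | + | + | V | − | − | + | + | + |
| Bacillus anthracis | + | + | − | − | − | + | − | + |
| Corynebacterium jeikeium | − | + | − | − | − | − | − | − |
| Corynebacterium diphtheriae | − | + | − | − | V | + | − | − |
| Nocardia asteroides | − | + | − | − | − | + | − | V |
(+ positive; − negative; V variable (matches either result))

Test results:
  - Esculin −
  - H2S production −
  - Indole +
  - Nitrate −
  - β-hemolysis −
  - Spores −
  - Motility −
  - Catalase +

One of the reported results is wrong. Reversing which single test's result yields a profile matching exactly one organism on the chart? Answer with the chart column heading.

As reported, no row in the chart matches all 8 reactions.
Reversing β-hemolysis → still no organism matches.
Reversing Nitrate → still no organism matches.
Reversing Spores → still no organism matches.
Reversing H2S production → still no organism matches.
Reversing Catalase → still no organism matches.
Reversing Indole (to −) → unique match: Corynebacterium jeikeium.
Reversing Esculin → still no organism matches.
Reversing Motility → still no organism matches.

Indole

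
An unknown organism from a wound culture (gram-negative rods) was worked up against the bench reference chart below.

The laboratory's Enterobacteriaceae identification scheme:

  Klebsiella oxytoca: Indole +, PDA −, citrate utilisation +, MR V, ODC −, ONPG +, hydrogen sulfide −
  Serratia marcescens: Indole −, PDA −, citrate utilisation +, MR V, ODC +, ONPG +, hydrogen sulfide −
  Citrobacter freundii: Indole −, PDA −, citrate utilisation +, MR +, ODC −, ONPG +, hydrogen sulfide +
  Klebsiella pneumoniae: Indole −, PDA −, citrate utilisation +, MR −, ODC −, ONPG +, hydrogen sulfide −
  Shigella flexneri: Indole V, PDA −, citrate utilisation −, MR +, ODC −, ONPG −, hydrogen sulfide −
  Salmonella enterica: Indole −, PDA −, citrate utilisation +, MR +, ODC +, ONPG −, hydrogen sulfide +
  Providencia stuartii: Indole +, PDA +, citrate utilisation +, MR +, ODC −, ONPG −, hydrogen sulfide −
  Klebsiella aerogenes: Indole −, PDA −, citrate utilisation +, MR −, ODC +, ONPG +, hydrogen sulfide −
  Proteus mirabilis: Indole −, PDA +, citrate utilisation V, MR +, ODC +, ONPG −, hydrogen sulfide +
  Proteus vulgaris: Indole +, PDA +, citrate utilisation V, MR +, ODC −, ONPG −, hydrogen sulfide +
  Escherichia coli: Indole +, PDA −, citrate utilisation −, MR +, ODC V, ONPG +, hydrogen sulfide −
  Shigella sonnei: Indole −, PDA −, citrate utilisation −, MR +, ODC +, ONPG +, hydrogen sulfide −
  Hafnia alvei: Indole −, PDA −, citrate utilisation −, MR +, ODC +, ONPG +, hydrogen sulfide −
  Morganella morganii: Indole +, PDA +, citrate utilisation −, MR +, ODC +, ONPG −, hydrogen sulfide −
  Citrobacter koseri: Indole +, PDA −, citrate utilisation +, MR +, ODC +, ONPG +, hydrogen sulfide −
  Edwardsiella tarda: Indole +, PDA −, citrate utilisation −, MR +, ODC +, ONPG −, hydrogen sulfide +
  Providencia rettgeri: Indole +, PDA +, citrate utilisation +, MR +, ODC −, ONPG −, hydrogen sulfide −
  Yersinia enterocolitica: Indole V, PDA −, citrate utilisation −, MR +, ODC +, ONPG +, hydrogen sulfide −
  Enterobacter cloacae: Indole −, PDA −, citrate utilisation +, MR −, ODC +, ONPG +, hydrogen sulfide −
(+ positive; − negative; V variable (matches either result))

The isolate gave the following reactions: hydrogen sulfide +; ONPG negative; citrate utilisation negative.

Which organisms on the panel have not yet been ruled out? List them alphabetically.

ONPG −: excludes 11 organisms — 8 left.
hydrogen sulfide +: excludes Shigella flexneri, Providencia stuartii, Morganella morganii, Providencia rettgeri — 4 left.
citrate utilisation −: excludes Salmonella enterica — 3 left.

Edwardsiella tarda, Proteus mirabilis, Proteus vulgaris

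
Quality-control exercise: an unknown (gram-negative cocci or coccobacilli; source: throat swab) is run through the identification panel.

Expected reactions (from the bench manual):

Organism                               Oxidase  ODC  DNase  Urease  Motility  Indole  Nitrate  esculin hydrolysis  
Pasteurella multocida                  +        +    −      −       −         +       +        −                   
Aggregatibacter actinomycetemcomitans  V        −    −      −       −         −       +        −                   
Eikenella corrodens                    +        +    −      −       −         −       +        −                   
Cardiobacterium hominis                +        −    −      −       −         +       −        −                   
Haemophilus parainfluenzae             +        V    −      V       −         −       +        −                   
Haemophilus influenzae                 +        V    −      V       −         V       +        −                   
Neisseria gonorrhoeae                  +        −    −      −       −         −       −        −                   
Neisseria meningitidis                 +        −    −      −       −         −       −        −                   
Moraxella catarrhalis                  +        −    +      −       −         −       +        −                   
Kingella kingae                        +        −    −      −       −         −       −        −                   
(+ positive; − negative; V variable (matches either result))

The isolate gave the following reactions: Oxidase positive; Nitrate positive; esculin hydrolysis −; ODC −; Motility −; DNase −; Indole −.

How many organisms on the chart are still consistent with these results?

3

ODC −: excludes Pasteurella multocida, Eikenella corrodens — 8 left.
Nitrate +: excludes Cardiobacterium hominis, Neisseria gonorrhoeae, Neisseria meningitidis, Kingella kingae — 4 left.
Motility −: all 4 remaining candidates are consistent.
Oxidase +: all 4 remaining candidates are consistent.
esculin hydrolysis −: all 4 remaining candidates are consistent.
Indole −: all 4 remaining candidates are consistent.
DNase −: excludes Moraxella catarrhalis — 3 left.
Still consistent: Aggregatibacter actinomycetemcomitans, Haemophilus influenzae, Haemophilus parainfluenzae.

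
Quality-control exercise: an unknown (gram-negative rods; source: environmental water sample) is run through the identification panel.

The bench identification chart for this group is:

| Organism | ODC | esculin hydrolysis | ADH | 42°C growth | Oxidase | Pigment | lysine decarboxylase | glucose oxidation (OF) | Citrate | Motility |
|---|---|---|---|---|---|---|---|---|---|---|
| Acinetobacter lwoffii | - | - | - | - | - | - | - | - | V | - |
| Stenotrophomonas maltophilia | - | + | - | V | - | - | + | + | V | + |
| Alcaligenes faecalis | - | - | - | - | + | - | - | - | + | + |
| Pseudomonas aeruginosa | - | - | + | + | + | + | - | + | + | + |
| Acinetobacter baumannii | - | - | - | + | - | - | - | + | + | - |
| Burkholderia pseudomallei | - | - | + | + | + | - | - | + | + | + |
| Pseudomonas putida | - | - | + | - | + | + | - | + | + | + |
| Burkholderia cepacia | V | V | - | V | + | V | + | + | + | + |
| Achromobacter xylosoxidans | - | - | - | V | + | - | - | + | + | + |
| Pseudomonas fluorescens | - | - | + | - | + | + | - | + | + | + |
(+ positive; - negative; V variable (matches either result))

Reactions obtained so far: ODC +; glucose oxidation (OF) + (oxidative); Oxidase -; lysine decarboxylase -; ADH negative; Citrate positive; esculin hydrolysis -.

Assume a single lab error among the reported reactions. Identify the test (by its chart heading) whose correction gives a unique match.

As reported, no row in the chart matches all 7 reactions.
Reversing ODC (to -) → unique match: Acinetobacter baumannii.
Reversing ADH → still no organism matches.
Reversing Citrate → still no organism matches.
Reversing glucose oxidation (OF) → still no organism matches.
Reversing lysine decarboxylase → still no organism matches.
Reversing Oxidase → still no organism matches.
Reversing esculin hydrolysis → still no organism matches.

ODC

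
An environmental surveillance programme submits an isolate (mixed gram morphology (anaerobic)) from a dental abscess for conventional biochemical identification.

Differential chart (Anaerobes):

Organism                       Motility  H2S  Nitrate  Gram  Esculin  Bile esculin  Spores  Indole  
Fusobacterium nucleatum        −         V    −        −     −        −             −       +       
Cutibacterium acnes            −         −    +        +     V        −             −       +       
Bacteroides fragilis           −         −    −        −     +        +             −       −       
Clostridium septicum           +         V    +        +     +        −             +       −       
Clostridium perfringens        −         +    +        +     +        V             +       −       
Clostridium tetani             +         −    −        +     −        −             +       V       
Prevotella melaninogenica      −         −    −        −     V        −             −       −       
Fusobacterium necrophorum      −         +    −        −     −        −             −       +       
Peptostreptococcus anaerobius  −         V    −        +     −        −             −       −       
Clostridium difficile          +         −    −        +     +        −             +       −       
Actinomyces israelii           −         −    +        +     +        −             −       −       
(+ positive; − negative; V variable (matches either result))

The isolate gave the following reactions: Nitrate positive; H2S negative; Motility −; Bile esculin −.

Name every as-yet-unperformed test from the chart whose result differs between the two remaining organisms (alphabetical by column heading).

Indole

Nitrate +: excludes 7 organisms — 4 left.
H2S −: excludes Clostridium perfringens — 3 left.
Bile esculin −: all 3 remaining candidates are consistent.
Motility −: excludes Clostridium septicum — 2 left.
Two candidates remain: Actinomyces israelii and Cutibacterium acnes.
  Gram: + vs + — same for both, does not separate.
  Esculin: + vs V — variable for at least one, does not separate.
  Spores: − vs − — same for both, does not separate.
  Indole: Actinomyces israelii −, Cutibacterium acnes + — discriminates.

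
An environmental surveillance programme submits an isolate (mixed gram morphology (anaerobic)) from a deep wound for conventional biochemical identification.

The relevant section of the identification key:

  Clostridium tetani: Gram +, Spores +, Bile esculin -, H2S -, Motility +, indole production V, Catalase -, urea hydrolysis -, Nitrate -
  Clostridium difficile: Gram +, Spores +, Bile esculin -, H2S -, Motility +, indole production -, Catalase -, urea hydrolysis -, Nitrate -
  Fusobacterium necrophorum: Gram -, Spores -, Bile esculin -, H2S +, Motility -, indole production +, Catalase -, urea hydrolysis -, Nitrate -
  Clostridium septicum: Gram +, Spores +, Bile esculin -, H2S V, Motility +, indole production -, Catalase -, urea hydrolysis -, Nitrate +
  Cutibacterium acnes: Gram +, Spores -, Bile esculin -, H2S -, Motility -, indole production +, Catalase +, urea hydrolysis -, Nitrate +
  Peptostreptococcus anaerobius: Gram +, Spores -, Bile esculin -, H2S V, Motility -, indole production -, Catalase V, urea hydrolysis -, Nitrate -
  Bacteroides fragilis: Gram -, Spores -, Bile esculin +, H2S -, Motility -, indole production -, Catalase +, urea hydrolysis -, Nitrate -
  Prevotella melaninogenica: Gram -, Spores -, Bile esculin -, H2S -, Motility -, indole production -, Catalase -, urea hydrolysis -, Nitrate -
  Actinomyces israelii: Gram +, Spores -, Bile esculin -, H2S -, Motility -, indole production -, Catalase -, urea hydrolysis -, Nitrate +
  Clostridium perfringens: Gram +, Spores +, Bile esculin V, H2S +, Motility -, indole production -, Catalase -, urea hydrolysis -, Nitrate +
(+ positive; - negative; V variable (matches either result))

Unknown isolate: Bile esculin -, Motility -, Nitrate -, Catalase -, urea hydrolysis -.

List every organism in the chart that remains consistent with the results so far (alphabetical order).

Fusobacterium necrophorum, Peptostreptococcus anaerobius, Prevotella melaninogenica

Catalase -: excludes Cutibacterium acnes, Bacteroides fragilis — 8 left.
urea hydrolysis -: all 8 remaining candidates are consistent.
Bile esculin -: all 8 remaining candidates are consistent.
Motility -: excludes Clostridium tetani, Clostridium difficile, Clostridium septicum — 5 left.
Nitrate -: excludes Actinomyces israelii, Clostridium perfringens — 3 left.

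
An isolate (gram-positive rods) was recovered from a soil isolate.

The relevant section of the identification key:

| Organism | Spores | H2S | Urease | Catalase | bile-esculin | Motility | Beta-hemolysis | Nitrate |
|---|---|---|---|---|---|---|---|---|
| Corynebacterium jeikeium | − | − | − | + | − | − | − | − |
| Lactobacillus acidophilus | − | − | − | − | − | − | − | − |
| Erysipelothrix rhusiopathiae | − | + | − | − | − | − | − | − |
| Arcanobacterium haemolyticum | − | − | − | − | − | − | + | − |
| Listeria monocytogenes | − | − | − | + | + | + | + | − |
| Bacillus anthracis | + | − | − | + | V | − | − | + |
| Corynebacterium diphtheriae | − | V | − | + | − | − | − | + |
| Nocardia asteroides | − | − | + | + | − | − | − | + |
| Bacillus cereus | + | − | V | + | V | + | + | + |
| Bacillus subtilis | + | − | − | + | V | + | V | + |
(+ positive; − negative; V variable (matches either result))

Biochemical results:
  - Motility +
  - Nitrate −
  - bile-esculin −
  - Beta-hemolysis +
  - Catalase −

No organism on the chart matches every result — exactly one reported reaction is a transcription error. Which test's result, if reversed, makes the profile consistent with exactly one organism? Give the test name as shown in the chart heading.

Motility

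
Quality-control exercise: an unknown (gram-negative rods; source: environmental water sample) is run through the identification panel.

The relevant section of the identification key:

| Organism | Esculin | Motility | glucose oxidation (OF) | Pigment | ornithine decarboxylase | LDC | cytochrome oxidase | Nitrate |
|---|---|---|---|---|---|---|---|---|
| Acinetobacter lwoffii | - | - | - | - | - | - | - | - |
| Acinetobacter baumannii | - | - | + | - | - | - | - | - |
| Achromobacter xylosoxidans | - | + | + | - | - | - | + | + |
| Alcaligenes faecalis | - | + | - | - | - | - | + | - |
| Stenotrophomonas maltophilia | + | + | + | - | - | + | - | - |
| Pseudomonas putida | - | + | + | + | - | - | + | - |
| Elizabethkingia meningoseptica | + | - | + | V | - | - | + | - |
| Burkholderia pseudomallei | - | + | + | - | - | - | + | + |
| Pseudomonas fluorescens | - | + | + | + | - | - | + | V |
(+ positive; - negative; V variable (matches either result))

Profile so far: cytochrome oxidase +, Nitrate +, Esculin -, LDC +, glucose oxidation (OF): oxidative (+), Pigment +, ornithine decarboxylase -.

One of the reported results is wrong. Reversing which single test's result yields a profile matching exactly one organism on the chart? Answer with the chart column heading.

LDC

As reported, no row in the chart matches all 7 reactions.
Reversing Pigment → still no organism matches.
Reversing LDC (to -) → unique match: Pseudomonas fluorescens.
Reversing Nitrate → still no organism matches.
Reversing cytochrome oxidase → still no organism matches.
Reversing ornithine decarboxylase → still no organism matches.
Reversing Esculin → still no organism matches.
Reversing glucose oxidation (OF) → still no organism matches.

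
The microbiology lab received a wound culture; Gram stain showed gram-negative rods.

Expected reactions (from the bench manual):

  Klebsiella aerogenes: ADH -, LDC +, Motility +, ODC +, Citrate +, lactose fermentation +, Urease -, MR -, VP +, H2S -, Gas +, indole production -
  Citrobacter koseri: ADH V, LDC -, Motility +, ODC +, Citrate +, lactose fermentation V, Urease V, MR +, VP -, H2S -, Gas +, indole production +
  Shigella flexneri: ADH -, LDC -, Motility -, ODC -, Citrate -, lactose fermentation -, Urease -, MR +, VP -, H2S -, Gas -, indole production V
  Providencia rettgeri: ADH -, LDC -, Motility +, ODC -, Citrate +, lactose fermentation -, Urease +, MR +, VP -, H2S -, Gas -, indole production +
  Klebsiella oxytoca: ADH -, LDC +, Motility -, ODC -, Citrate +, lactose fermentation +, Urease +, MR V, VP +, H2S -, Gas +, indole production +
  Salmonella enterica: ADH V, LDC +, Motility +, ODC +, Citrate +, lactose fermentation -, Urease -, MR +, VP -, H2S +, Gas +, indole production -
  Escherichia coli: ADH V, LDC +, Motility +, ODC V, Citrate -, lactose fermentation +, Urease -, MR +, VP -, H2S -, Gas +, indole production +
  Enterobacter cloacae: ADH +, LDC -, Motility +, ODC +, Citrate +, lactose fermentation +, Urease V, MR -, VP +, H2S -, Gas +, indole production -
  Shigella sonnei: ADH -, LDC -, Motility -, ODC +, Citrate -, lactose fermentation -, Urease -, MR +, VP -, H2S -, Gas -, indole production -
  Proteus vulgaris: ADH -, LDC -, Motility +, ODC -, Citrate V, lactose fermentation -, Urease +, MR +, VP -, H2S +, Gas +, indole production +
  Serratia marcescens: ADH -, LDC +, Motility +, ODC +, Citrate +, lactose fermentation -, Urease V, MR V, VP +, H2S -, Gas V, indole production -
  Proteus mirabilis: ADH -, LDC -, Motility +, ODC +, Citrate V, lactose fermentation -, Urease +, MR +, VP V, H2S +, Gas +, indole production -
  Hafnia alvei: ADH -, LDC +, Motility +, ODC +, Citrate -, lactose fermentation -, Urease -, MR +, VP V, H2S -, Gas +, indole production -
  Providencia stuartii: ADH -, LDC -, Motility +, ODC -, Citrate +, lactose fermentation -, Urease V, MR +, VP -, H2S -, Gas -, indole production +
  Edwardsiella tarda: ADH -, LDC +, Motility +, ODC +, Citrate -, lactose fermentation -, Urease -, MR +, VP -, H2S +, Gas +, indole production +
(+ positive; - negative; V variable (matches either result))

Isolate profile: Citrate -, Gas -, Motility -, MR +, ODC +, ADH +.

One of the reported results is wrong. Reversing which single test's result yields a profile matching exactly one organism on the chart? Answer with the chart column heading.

ADH

As reported, no row in the chart matches all 6 reactions.
Reversing Gas → still no organism matches.
Reversing ADH (to -) → unique match: Shigella sonnei.
Reversing Citrate → still no organism matches.
Reversing Motility → still no organism matches.
Reversing MR → still no organism matches.
Reversing ODC → still no organism matches.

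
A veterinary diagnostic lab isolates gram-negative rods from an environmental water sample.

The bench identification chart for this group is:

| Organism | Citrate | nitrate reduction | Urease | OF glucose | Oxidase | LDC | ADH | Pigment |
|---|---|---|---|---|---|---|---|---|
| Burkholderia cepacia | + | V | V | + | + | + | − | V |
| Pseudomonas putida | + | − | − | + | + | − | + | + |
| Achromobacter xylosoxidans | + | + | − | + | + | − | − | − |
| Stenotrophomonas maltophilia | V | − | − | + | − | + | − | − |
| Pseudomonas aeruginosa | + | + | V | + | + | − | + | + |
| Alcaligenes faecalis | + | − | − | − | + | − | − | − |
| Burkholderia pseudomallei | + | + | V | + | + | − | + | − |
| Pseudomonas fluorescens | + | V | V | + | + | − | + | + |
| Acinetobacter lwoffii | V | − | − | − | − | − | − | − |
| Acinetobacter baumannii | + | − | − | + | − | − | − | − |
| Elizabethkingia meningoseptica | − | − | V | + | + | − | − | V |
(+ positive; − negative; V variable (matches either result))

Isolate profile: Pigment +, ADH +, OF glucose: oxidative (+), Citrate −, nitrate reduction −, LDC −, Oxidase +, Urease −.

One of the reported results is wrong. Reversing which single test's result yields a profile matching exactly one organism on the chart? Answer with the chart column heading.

ADH

As reported, no row in the chart matches all 8 reactions.
Reversing ADH (to −) → unique match: Elizabethkingia meningoseptica.
Reversing Pigment → still no organism matches.
Reversing OF glucose → still no organism matches.
Reversing LDC → still no organism matches.
Reversing Oxidase → still no organism matches.
Reversing nitrate reduction → still no organism matches.
Reversing Urease → still no organism matches.
Reversing Citrate → 2 organisms match (not unique).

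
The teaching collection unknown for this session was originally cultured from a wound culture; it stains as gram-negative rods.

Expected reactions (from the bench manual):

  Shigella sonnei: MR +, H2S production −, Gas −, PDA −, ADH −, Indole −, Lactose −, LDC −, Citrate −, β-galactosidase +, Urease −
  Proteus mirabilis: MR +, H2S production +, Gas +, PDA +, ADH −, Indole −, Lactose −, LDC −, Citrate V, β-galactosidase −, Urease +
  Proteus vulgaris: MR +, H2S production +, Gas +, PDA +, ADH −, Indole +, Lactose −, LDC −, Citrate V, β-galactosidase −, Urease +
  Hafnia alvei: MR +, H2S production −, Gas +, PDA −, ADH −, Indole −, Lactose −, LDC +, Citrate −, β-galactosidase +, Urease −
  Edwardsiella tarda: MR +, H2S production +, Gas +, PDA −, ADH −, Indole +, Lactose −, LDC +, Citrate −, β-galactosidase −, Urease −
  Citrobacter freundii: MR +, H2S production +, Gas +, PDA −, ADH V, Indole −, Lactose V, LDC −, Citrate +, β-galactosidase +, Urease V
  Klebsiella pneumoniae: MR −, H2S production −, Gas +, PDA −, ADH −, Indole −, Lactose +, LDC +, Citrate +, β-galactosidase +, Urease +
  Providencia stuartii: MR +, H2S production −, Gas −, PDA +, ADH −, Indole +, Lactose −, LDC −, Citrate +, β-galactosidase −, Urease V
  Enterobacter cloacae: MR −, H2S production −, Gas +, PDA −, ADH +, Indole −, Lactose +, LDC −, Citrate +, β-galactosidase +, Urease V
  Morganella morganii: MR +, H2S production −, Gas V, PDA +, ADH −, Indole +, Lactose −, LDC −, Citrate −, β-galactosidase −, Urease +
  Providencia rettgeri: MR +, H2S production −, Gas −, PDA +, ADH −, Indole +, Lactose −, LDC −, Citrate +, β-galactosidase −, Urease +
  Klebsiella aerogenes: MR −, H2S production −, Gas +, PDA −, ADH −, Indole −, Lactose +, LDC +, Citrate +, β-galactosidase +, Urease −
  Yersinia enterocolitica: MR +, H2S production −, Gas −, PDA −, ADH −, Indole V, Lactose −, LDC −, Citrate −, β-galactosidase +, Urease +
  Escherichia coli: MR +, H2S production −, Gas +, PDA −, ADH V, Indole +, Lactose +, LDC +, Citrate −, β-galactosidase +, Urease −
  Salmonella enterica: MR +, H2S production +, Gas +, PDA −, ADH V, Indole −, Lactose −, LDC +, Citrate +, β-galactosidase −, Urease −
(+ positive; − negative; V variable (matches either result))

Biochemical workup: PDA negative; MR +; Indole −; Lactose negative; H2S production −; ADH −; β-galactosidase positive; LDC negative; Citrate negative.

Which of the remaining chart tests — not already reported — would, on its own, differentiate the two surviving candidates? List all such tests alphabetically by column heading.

Urease

Lactose −: excludes Klebsiella pneumoniae, Enterobacter cloacae, Klebsiella aerogenes, Escherichia coli — 11 left.
Indole −: excludes 5 organisms — 6 left.
Citrate −: excludes Citrobacter freundii, Salmonella enterica — 4 left.
ADH −: all 4 remaining candidates are consistent.
H2S production −: excludes Proteus mirabilis — 3 left.
β-galactosidase +: all 3 remaining candidates are consistent.
MR +: all 3 remaining candidates are consistent.
PDA −: all 3 remaining candidates are consistent.
LDC −: excludes Hafnia alvei — 2 left.
Two candidates remain: Shigella sonnei and Yersinia enterocolitica.
  Gas: − vs − — same for both, does not separate.
  Urease: Shigella sonnei −, Yersinia enterocolitica + — discriminates.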